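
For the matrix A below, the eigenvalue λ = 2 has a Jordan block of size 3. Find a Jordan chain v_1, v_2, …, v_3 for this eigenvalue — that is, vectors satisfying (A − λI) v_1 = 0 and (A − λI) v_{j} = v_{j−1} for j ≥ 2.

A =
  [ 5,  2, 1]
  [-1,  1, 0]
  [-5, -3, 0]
A Jordan chain for λ = 2 of length 3:
v_1 = (2, -2, -2)ᵀ
v_2 = (3, -1, -5)ᵀ
v_3 = (1, 0, 0)ᵀ

Let N = A − (2)·I. We want v_3 with N^3 v_3 = 0 but N^2 v_3 ≠ 0; then v_{j-1} := N · v_j for j = 3, …, 2.

Pick v_3 = (1, 0, 0)ᵀ.
Then v_2 = N · v_3 = (3, -1, -5)ᵀ.
Then v_1 = N · v_2 = (2, -2, -2)ᵀ.

Sanity check: (A − (2)·I) v_1 = (0, 0, 0)ᵀ = 0. ✓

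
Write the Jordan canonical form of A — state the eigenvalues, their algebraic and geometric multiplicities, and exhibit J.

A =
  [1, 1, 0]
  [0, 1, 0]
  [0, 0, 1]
J_2(1) ⊕ J_1(1)

The characteristic polynomial is
  det(x·I − A) = x^3 - 3*x^2 + 3*x - 1 = (x - 1)^3

Eigenvalues and multiplicities (the geometric multiplicity of λ is n − rank(A − λI), which equals the number of Jordan blocks for λ):
  λ = 1: algebraic multiplicity = 3, geometric multiplicity = 2

Determining the block sizes for each eigenvalue:
  λ = 1: 2 blocks summing to 3 forces exactly one block of size 2 and the rest size 1 → block sizes [2, 1]

Assembling the blocks gives a Jordan form
J =
  [1, 1, 0]
  [0, 1, 0]
  [0, 0, 1]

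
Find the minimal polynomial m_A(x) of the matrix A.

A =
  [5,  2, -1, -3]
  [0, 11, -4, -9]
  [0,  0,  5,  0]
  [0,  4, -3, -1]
x^3 - 15*x^2 + 75*x - 125

The characteristic polynomial is χ_A(x) = (x - 5)^4, so the eigenvalues are known. The minimal polynomial is
  m_A(x) = Π_λ (x − λ)^{k_λ}
where k_λ is the size of the *largest* Jordan block for λ (equivalently, the smallest k with (A − λI)^k v = 0 for every generalised eigenvector v of λ).

  λ = 5: largest Jordan block has size 3, contributing (x − 5)^3

So m_A(x) = (x - 5)^3 = x^3 - 15*x^2 + 75*x - 125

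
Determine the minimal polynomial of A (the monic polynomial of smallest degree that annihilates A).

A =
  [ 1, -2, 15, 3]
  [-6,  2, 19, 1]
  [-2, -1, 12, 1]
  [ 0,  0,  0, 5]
x^3 - 15*x^2 + 75*x - 125

The characteristic polynomial is χ_A(x) = (x - 5)^4, so the eigenvalues are known. The minimal polynomial is
  m_A(x) = Π_λ (x − λ)^{k_λ}
where k_λ is the size of the *largest* Jordan block for λ (equivalently, the smallest k with (A − λI)^k v = 0 for every generalised eigenvector v of λ).

  λ = 5: largest Jordan block has size 3, contributing (x − 5)^3

So m_A(x) = (x - 5)^3 = x^3 - 15*x^2 + 75*x - 125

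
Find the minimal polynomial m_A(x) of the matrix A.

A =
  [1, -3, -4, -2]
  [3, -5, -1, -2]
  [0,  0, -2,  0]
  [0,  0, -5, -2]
x^3 + 6*x^2 + 12*x + 8

The characteristic polynomial is χ_A(x) = (x + 2)^4, so the eigenvalues are known. The minimal polynomial is
  m_A(x) = Π_λ (x − λ)^{k_λ}
where k_λ is the size of the *largest* Jordan block for λ (equivalently, the smallest k with (A − λI)^k v = 0 for every generalised eigenvector v of λ).

  λ = -2: largest Jordan block has size 3, contributing (x + 2)^3

So m_A(x) = (x + 2)^3 = x^3 + 6*x^2 + 12*x + 8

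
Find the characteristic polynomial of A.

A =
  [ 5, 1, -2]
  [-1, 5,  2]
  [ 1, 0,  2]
x^3 - 12*x^2 + 48*x - 64

Expanding det(x·I − A) (e.g. by cofactor expansion or by noting that A is similar to its Jordan form J, which has the same characteristic polynomial as A) gives
  χ_A(x) = x^3 - 12*x^2 + 48*x - 64
which factors as (x - 4)^3. The eigenvalues (with algebraic multiplicities) are λ = 4 with multiplicity 3.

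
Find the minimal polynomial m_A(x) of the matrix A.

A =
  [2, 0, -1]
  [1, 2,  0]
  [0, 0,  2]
x^3 - 6*x^2 + 12*x - 8

The characteristic polynomial is χ_A(x) = (x - 2)^3, so the eigenvalues are known. The minimal polynomial is
  m_A(x) = Π_λ (x − λ)^{k_λ}
where k_λ is the size of the *largest* Jordan block for λ (equivalently, the smallest k with (A − λI)^k v = 0 for every generalised eigenvector v of λ).

  λ = 2: largest Jordan block has size 3, contributing (x − 2)^3

So m_A(x) = (x - 2)^3 = x^3 - 6*x^2 + 12*x - 8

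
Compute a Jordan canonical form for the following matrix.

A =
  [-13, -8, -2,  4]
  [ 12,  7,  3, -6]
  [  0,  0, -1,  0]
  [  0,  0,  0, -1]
J_1(-5) ⊕ J_2(-1) ⊕ J_1(-1)

The characteristic polynomial is
  det(x·I − A) = x^4 + 8*x^3 + 18*x^2 + 16*x + 5 = (x + 1)^3*(x + 5)

Eigenvalues and multiplicities (the geometric multiplicity of λ is n − rank(A − λI), which equals the number of Jordan blocks for λ):
  λ = -5: algebraic multiplicity = 1, geometric multiplicity = 1
  λ = -1: algebraic multiplicity = 3, geometric multiplicity = 2

Determining the block sizes for each eigenvalue:
  λ = -5: one block (gm = 1), so the single block has size am = 1 → block sizes [1]
  λ = -1: 2 blocks summing to 3 forces exactly one block of size 2 and the rest size 1 → block sizes [2, 1]

Assembling the blocks gives a Jordan form
J =
  [-5,  0,  0,  0]
  [ 0, -1,  1,  0]
  [ 0,  0, -1,  0]
  [ 0,  0,  0, -1]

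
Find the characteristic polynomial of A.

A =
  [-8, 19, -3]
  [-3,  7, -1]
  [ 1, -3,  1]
x^3

Expanding det(x·I − A) (e.g. by cofactor expansion or by noting that A is similar to its Jordan form J, which has the same characteristic polynomial as A) gives
  χ_A(x) = x^3
which factors as x^3. The eigenvalues (with algebraic multiplicities) are λ = 0 with multiplicity 3.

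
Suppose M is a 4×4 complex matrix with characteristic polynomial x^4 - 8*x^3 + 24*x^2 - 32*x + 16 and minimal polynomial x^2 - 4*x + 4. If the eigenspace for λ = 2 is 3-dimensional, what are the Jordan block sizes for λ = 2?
Block sizes for λ = 2: [2, 1, 1]

Step 1 — from the characteristic polynomial, algebraic multiplicity of λ = 2 is 4. From dim ker(M − (2)·I) = 3, there are exactly 3 Jordan blocks for λ = 2.
Step 2 — from the minimal polynomial, the factor (x − 2)^2 tells us the largest block for λ = 2 has size 2.
Step 3 — with total size 4, 3 blocks, and largest block 2, the block sizes (in nonincreasing order) are [2, 1, 1].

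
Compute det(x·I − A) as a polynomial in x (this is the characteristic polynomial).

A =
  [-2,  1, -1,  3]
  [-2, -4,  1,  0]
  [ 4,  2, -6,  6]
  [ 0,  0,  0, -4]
x^4 + 16*x^3 + 96*x^2 + 256*x + 256

Expanding det(x·I − A) (e.g. by cofactor expansion or by noting that A is similar to its Jordan form J, which has the same characteristic polynomial as A) gives
  χ_A(x) = x^4 + 16*x^3 + 96*x^2 + 256*x + 256
which factors as (x + 4)^4. The eigenvalues (with algebraic multiplicities) are λ = -4 with multiplicity 4.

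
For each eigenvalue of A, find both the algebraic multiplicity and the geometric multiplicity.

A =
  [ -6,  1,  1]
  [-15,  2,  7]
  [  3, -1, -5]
λ = -3: alg = 3, geom = 1

Step 1 — factor the characteristic polynomial to read off the algebraic multiplicities:
  χ_A(x) = (x + 3)^3

Step 2 — compute geometric multiplicities via the rank-nullity identity g(λ) = n − rank(A − λI):
  rank(A − (-3)·I) = 2, so dim ker(A − (-3)·I) = n − 2 = 1

Summary:
  λ = -3: algebraic multiplicity = 3, geometric multiplicity = 1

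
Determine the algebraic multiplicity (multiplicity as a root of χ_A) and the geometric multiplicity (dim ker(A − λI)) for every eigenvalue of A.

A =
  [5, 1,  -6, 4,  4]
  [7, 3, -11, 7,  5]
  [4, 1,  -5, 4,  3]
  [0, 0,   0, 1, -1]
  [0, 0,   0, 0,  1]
λ = 1: alg = 5, geom = 2

Step 1 — factor the characteristic polynomial to read off the algebraic multiplicities:
  χ_A(x) = (x - 1)^5

Step 2 — compute geometric multiplicities via the rank-nullity identity g(λ) = n − rank(A − λI):
  rank(A − (1)·I) = 3, so dim ker(A − (1)·I) = n − 3 = 2

Summary:
  λ = 1: algebraic multiplicity = 5, geometric multiplicity = 2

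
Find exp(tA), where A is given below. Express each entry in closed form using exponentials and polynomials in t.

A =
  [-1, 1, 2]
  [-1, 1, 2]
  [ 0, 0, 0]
e^{tA} =
  [1 - t, t, 2*t]
  [-t, t + 1, 2*t]
  [0, 0, 1]

Strategy: write A = P · J · P⁻¹ where J is a Jordan canonical form, so e^{tA} = P · e^{tJ} · P⁻¹, and e^{tJ} can be computed block-by-block.

A has Jordan form
J =
  [0, 1, 0]
  [0, 0, 0]
  [0, 0, 0]
(up to reordering of blocks).

Per-block formulas:
  For a 2×2 Jordan block J_2(0): exp(t · J_2(0)) = e^(0t)·(I + t·N), where N is the 2×2 nilpotent shift.
  For a 1×1 block at λ = 0: exp(t · [0]) = [e^(0t)].

After assembling e^{tJ} and conjugating by P, we get:

e^{tA} =
  [1 - t, t, 2*t]
  [-t, t + 1, 2*t]
  [0, 0, 1]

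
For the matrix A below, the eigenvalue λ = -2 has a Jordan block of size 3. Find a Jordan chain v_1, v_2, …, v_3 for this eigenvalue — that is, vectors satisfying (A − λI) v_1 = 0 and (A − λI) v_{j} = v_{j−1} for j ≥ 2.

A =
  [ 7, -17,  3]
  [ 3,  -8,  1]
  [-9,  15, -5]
A Jordan chain for λ = -2 of length 3:
v_1 = (3, 0, -9)ᵀ
v_2 = (9, 3, -9)ᵀ
v_3 = (1, 0, 0)ᵀ

Let N = A − (-2)·I. We want v_3 with N^3 v_3 = 0 but N^2 v_3 ≠ 0; then v_{j-1} := N · v_j for j = 3, …, 2.

Pick v_3 = (1, 0, 0)ᵀ.
Then v_2 = N · v_3 = (9, 3, -9)ᵀ.
Then v_1 = N · v_2 = (3, 0, -9)ᵀ.

Sanity check: (A − (-2)·I) v_1 = (0, 0, 0)ᵀ = 0. ✓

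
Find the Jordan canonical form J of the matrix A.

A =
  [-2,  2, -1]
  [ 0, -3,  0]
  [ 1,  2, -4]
J_2(-3) ⊕ J_1(-3)

The characteristic polynomial is
  det(x·I − A) = x^3 + 9*x^2 + 27*x + 27 = (x + 3)^3

Eigenvalues and multiplicities (the geometric multiplicity of λ is n − rank(A − λI), which equals the number of Jordan blocks for λ):
  λ = -3: algebraic multiplicity = 3, geometric multiplicity = 2

Determining the block sizes for each eigenvalue:
  λ = -3: 2 blocks summing to 3 forces exactly one block of size 2 and the rest size 1 → block sizes [2, 1]

Assembling the blocks gives a Jordan form
J =
  [-3,  1,  0]
  [ 0, -3,  0]
  [ 0,  0, -3]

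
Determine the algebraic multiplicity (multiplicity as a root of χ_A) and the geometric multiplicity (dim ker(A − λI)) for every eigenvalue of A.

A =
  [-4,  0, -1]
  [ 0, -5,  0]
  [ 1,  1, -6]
λ = -5: alg = 3, geom = 1

Step 1 — factor the characteristic polynomial to read off the algebraic multiplicities:
  χ_A(x) = (x + 5)^3

Step 2 — compute geometric multiplicities via the rank-nullity identity g(λ) = n − rank(A − λI):
  rank(A − (-5)·I) = 2, so dim ker(A − (-5)·I) = n − 2 = 1

Summary:
  λ = -5: algebraic multiplicity = 3, geometric multiplicity = 1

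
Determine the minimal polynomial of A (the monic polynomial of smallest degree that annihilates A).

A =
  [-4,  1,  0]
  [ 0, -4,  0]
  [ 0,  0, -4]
x^2 + 8*x + 16

The characteristic polynomial is χ_A(x) = (x + 4)^3, so the eigenvalues are known. The minimal polynomial is
  m_A(x) = Π_λ (x − λ)^{k_λ}
where k_λ is the size of the *largest* Jordan block for λ (equivalently, the smallest k with (A − λI)^k v = 0 for every generalised eigenvector v of λ).

  λ = -4: largest Jordan block has size 2, contributing (x + 4)^2

So m_A(x) = (x + 4)^2 = x^2 + 8*x + 16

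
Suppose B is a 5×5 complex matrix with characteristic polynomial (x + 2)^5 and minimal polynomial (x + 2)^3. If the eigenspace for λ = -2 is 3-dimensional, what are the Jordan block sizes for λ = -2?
Block sizes for λ = -2: [3, 1, 1]

Step 1 — from the characteristic polynomial, algebraic multiplicity of λ = -2 is 5. From dim ker(B − (-2)·I) = 3, there are exactly 3 Jordan blocks for λ = -2.
Step 2 — from the minimal polynomial, the factor (x + 2)^3 tells us the largest block for λ = -2 has size 3.
Step 3 — with total size 5, 3 blocks, and largest block 3, the block sizes (in nonincreasing order) are [3, 1, 1].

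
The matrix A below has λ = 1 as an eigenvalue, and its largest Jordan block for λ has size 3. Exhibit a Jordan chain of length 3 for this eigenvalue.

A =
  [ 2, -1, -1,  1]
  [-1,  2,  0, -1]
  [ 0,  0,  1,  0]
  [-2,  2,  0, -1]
A Jordan chain for λ = 1 of length 3:
v_1 = (-1, 1, 0, 2)ᵀ
v_2 = (-1, 0, 0, 0)ᵀ
v_3 = (0, 0, 1, 0)ᵀ

Let N = A − (1)·I. We want v_3 with N^3 v_3 = 0 but N^2 v_3 ≠ 0; then v_{j-1} := N · v_j for j = 3, …, 2.

Pick v_3 = (0, 0, 1, 0)ᵀ.
Then v_2 = N · v_3 = (-1, 0, 0, 0)ᵀ.
Then v_1 = N · v_2 = (-1, 1, 0, 2)ᵀ.

Sanity check: (A − (1)·I) v_1 = (0, 0, 0, 0)ᵀ = 0. ✓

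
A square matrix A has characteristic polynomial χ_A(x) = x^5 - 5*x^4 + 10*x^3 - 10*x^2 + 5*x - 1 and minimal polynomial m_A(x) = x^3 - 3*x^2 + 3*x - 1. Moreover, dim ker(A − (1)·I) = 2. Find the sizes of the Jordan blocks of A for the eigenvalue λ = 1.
Block sizes for λ = 1: [3, 2]

Step 1 — from the characteristic polynomial, algebraic multiplicity of λ = 1 is 5. From dim ker(A − (1)·I) = 2, there are exactly 2 Jordan blocks for λ = 1.
Step 2 — from the minimal polynomial, the factor (x − 1)^3 tells us the largest block for λ = 1 has size 3.
Step 3 — with total size 5, 2 blocks, and largest block 3, the block sizes (in nonincreasing order) are [3, 2].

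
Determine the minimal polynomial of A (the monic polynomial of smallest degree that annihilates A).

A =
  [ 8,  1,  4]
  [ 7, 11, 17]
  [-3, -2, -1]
x^3 - 18*x^2 + 108*x - 216

The characteristic polynomial is χ_A(x) = (x - 6)^3, so the eigenvalues are known. The minimal polynomial is
  m_A(x) = Π_λ (x − λ)^{k_λ}
where k_λ is the size of the *largest* Jordan block for λ (equivalently, the smallest k with (A − λI)^k v = 0 for every generalised eigenvector v of λ).

  λ = 6: largest Jordan block has size 3, contributing (x − 6)^3

So m_A(x) = (x - 6)^3 = x^3 - 18*x^2 + 108*x - 216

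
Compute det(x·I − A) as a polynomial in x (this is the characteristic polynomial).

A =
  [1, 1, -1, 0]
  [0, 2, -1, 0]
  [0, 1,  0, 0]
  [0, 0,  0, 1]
x^4 - 4*x^3 + 6*x^2 - 4*x + 1

Expanding det(x·I − A) (e.g. by cofactor expansion or by noting that A is similar to its Jordan form J, which has the same characteristic polynomial as A) gives
  χ_A(x) = x^4 - 4*x^3 + 6*x^2 - 4*x + 1
which factors as (x - 1)^4. The eigenvalues (with algebraic multiplicities) are λ = 1 with multiplicity 4.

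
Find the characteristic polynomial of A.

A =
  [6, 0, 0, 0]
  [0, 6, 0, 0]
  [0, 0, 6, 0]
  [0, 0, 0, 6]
x^4 - 24*x^3 + 216*x^2 - 864*x + 1296

Expanding det(x·I − A) (e.g. by cofactor expansion or by noting that A is similar to its Jordan form J, which has the same characteristic polynomial as A) gives
  χ_A(x) = x^4 - 24*x^3 + 216*x^2 - 864*x + 1296
which factors as (x - 6)^4. The eigenvalues (with algebraic multiplicities) are λ = 6 with multiplicity 4.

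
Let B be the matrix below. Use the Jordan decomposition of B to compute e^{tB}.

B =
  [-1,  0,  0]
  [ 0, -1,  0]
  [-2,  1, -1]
e^{tB} =
  [exp(-t), 0, 0]
  [0, exp(-t), 0]
  [-2*t*exp(-t), t*exp(-t), exp(-t)]

Strategy: write B = P · J · P⁻¹ where J is a Jordan canonical form, so e^{tB} = P · e^{tJ} · P⁻¹, and e^{tJ} can be computed block-by-block.

B has Jordan form
J =
  [-1,  1,  0]
  [ 0, -1,  0]
  [ 0,  0, -1]
(up to reordering of blocks).

Per-block formulas:
  For a 2×2 Jordan block J_2(-1): exp(t · J_2(-1)) = e^(-1t)·(I + t·N), where N is the 2×2 nilpotent shift.
  For a 1×1 block at λ = -1: exp(t · [-1]) = [e^(-1t)].

After assembling e^{tJ} and conjugating by P, we get:

e^{tB} =
  [exp(-t), 0, 0]
  [0, exp(-t), 0]
  [-2*t*exp(-t), t*exp(-t), exp(-t)]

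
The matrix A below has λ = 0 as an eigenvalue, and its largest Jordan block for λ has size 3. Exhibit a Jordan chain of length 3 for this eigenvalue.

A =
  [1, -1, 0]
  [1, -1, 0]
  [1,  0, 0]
A Jordan chain for λ = 0 of length 3:
v_1 = (0, 0, 1)ᵀ
v_2 = (1, 1, 1)ᵀ
v_3 = (1, 0, 0)ᵀ

Let N = A − (0)·I. We want v_3 with N^3 v_3 = 0 but N^2 v_3 ≠ 0; then v_{j-1} := N · v_j for j = 3, …, 2.

Pick v_3 = (1, 0, 0)ᵀ.
Then v_2 = N · v_3 = (1, 1, 1)ᵀ.
Then v_1 = N · v_2 = (0, 0, 1)ᵀ.

Sanity check: (A − (0)·I) v_1 = (0, 0, 0)ᵀ = 0. ✓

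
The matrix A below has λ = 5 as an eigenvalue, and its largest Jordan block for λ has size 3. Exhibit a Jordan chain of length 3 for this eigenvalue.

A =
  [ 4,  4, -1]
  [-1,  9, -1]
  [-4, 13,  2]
A Jordan chain for λ = 5 of length 3:
v_1 = (1, 1, 3)ᵀ
v_2 = (-1, -1, -4)ᵀ
v_3 = (1, 0, 0)ᵀ

Let N = A − (5)·I. We want v_3 with N^3 v_3 = 0 but N^2 v_3 ≠ 0; then v_{j-1} := N · v_j for j = 3, …, 2.

Pick v_3 = (1, 0, 0)ᵀ.
Then v_2 = N · v_3 = (-1, -1, -4)ᵀ.
Then v_1 = N · v_2 = (1, 1, 3)ᵀ.

Sanity check: (A − (5)·I) v_1 = (0, 0, 0)ᵀ = 0. ✓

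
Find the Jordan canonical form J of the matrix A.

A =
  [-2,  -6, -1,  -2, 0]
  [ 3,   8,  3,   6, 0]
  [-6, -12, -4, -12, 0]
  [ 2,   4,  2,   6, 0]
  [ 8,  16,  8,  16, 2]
J_3(2) ⊕ J_1(2) ⊕ J_1(2)

The characteristic polynomial is
  det(x·I − A) = x^5 - 10*x^4 + 40*x^3 - 80*x^2 + 80*x - 32 = (x - 2)^5

Eigenvalues and multiplicities (the geometric multiplicity of λ is n − rank(A − λI), which equals the number of Jordan blocks for λ):
  λ = 2: algebraic multiplicity = 5, geometric multiplicity = 3

Determining the block sizes for each eigenvalue:
  λ = 2: with am = 5 and gm = 3, the partition is not yet determined (e.g. several partitions of 5 into 3 parts exist). Let N = A − (2)·I. Computing rank(N^1) = 2, rank(N^2) = 1, rank(N^3) = 0; the number of blocks of size ≥ j is rank(N^{j−1}) − rank(N^j), giving [3, 1, 1]. So we have 1 block(s) of size 3, 2 block(s) of size 1 → block sizes [3, 1, 1]

Assembling the blocks gives a Jordan form
J =
  [2, 1, 0, 0, 0]
  [0, 2, 1, 0, 0]
  [0, 0, 2, 0, 0]
  [0, 0, 0, 2, 0]
  [0, 0, 0, 0, 2]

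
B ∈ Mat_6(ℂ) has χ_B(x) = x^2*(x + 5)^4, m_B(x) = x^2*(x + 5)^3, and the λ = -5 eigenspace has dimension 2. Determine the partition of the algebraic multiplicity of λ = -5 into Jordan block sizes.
Block sizes for λ = -5: [3, 1]

Step 1 — from the characteristic polynomial, algebraic multiplicity of λ = -5 is 4. From dim ker(B − (-5)·I) = 2, there are exactly 2 Jordan blocks for λ = -5.
Step 2 — from the minimal polynomial, the factor (x + 5)^3 tells us the largest block for λ = -5 has size 3.
Step 3 — with total size 4, 2 blocks, and largest block 3, the block sizes (in nonincreasing order) are [3, 1].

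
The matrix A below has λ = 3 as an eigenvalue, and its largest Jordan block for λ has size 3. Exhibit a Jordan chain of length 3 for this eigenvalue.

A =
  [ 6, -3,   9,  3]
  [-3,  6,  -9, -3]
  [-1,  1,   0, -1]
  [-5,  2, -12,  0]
A Jordan chain for λ = 3 of length 3:
v_1 = (-6, 6, 2, 6)ᵀ
v_2 = (3, -3, -1, -5)ᵀ
v_3 = (1, 0, 0, 0)ᵀ

Let N = A − (3)·I. We want v_3 with N^3 v_3 = 0 but N^2 v_3 ≠ 0; then v_{j-1} := N · v_j for j = 3, …, 2.

Pick v_3 = (1, 0, 0, 0)ᵀ.
Then v_2 = N · v_3 = (3, -3, -1, -5)ᵀ.
Then v_1 = N · v_2 = (-6, 6, 2, 6)ᵀ.

Sanity check: (A − (3)·I) v_1 = (0, 0, 0, 0)ᵀ = 0. ✓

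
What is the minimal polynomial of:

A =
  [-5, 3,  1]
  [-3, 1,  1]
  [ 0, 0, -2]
x^2 + 4*x + 4

The characteristic polynomial is χ_A(x) = (x + 2)^3, so the eigenvalues are known. The minimal polynomial is
  m_A(x) = Π_λ (x − λ)^{k_λ}
where k_λ is the size of the *largest* Jordan block for λ (equivalently, the smallest k with (A − λI)^k v = 0 for every generalised eigenvector v of λ).

  λ = -2: largest Jordan block has size 2, contributing (x + 2)^2

So m_A(x) = (x + 2)^2 = x^2 + 4*x + 4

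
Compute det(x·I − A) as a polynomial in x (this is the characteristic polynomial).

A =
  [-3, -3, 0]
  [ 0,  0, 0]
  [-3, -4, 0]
x^3 + 3*x^2

Expanding det(x·I − A) (e.g. by cofactor expansion or by noting that A is similar to its Jordan form J, which has the same characteristic polynomial as A) gives
  χ_A(x) = x^3 + 3*x^2
which factors as x^2*(x + 3). The eigenvalues (with algebraic multiplicities) are λ = -3 with multiplicity 1, λ = 0 with multiplicity 2.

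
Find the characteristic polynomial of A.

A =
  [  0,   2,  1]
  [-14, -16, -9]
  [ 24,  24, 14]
x^3 + 2*x^2 - 4*x - 8

Expanding det(x·I − A) (e.g. by cofactor expansion or by noting that A is similar to its Jordan form J, which has the same characteristic polynomial as A) gives
  χ_A(x) = x^3 + 2*x^2 - 4*x - 8
which factors as (x - 2)*(x + 2)^2. The eigenvalues (with algebraic multiplicities) are λ = -2 with multiplicity 2, λ = 2 with multiplicity 1.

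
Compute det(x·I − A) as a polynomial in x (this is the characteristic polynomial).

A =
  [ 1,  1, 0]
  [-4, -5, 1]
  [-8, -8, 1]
x^3 + 3*x^2 + 3*x + 1

Expanding det(x·I − A) (e.g. by cofactor expansion or by noting that A is similar to its Jordan form J, which has the same characteristic polynomial as A) gives
  χ_A(x) = x^3 + 3*x^2 + 3*x + 1
which factors as (x + 1)^3. The eigenvalues (with algebraic multiplicities) are λ = -1 with multiplicity 3.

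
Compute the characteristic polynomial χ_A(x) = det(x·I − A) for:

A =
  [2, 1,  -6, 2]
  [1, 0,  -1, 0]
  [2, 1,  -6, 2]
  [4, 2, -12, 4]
x^4

Expanding det(x·I − A) (e.g. by cofactor expansion or by noting that A is similar to its Jordan form J, which has the same characteristic polynomial as A) gives
  χ_A(x) = x^4
which factors as x^4. The eigenvalues (with algebraic multiplicities) are λ = 0 with multiplicity 4.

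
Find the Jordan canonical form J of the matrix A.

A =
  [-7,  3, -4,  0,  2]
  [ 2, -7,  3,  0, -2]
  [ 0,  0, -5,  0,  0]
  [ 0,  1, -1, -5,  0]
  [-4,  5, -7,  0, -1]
J_3(-5) ⊕ J_1(-5) ⊕ J_1(-5)

The characteristic polynomial is
  det(x·I − A) = x^5 + 25*x^4 + 250*x^3 + 1250*x^2 + 3125*x + 3125 = (x + 5)^5

Eigenvalues and multiplicities (the geometric multiplicity of λ is n − rank(A − λI), which equals the number of Jordan blocks for λ):
  λ = -5: algebraic multiplicity = 5, geometric multiplicity = 3

Determining the block sizes for each eigenvalue:
  λ = -5: with am = 5 and gm = 3, the partition is not yet determined (e.g. several partitions of 5 into 3 parts exist). Let N = A − (-5)·I. Computing rank(N^1) = 2, rank(N^2) = 1, rank(N^3) = 0; the number of blocks of size ≥ j is rank(N^{j−1}) − rank(N^j), giving [3, 1, 1]. So we have 1 block(s) of size 3, 2 block(s) of size 1 → block sizes [3, 1, 1]

Assembling the blocks gives a Jordan form
J =
  [-5,  1,  0,  0,  0]
  [ 0, -5,  1,  0,  0]
  [ 0,  0, -5,  0,  0]
  [ 0,  0,  0, -5,  0]
  [ 0,  0,  0,  0, -5]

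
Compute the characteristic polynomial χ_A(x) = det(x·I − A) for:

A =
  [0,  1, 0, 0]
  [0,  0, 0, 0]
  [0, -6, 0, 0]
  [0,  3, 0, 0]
x^4

Expanding det(x·I − A) (e.g. by cofactor expansion or by noting that A is similar to its Jordan form J, which has the same characteristic polynomial as A) gives
  χ_A(x) = x^4
which factors as x^4. The eigenvalues (with algebraic multiplicities) are λ = 0 with multiplicity 4.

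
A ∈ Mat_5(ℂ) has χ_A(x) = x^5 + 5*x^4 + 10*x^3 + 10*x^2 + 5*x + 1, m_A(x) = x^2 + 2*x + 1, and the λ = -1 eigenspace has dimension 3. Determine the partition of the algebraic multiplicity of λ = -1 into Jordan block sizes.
Block sizes for λ = -1: [2, 2, 1]

Step 1 — from the characteristic polynomial, algebraic multiplicity of λ = -1 is 5. From dim ker(A − (-1)·I) = 3, there are exactly 3 Jordan blocks for λ = -1.
Step 2 — from the minimal polynomial, the factor (x + 1)^2 tells us the largest block for λ = -1 has size 2.
Step 3 — with total size 5, 3 blocks, and largest block 2, the block sizes (in nonincreasing order) are [2, 2, 1].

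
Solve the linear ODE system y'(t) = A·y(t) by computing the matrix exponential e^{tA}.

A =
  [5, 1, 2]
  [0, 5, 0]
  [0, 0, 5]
e^{tA} =
  [exp(5*t), t*exp(5*t), 2*t*exp(5*t)]
  [0, exp(5*t), 0]
  [0, 0, exp(5*t)]

Strategy: write A = P · J · P⁻¹ where J is a Jordan canonical form, so e^{tA} = P · e^{tJ} · P⁻¹, and e^{tJ} can be computed block-by-block.

A has Jordan form
J =
  [5, 1, 0]
  [0, 5, 0]
  [0, 0, 5]
(up to reordering of blocks).

Per-block formulas:
  For a 1×1 block at λ = 5: exp(t · [5]) = [e^(5t)].
  For a 2×2 Jordan block J_2(5): exp(t · J_2(5)) = e^(5t)·(I + t·N), where N is the 2×2 nilpotent shift.

After assembling e^{tJ} and conjugating by P, we get:

e^{tA} =
  [exp(5*t), t*exp(5*t), 2*t*exp(5*t)]
  [0, exp(5*t), 0]
  [0, 0, exp(5*t)]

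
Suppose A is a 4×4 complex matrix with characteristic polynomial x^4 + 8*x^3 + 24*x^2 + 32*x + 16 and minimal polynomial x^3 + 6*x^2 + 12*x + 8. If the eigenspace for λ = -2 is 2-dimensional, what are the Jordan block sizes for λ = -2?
Block sizes for λ = -2: [3, 1]

Step 1 — from the characteristic polynomial, algebraic multiplicity of λ = -2 is 4. From dim ker(A − (-2)·I) = 2, there are exactly 2 Jordan blocks for λ = -2.
Step 2 — from the minimal polynomial, the factor (x + 2)^3 tells us the largest block for λ = -2 has size 3.
Step 3 — with total size 4, 2 blocks, and largest block 3, the block sizes (in nonincreasing order) are [3, 1].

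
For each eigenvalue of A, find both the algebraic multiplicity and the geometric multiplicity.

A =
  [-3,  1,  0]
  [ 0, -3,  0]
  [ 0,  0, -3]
λ = -3: alg = 3, geom = 2

Step 1 — factor the characteristic polynomial to read off the algebraic multiplicities:
  χ_A(x) = (x + 3)^3

Step 2 — compute geometric multiplicities via the rank-nullity identity g(λ) = n − rank(A − λI):
  rank(A − (-3)·I) = 1, so dim ker(A − (-3)·I) = n − 1 = 2

Summary:
  λ = -3: algebraic multiplicity = 3, geometric multiplicity = 2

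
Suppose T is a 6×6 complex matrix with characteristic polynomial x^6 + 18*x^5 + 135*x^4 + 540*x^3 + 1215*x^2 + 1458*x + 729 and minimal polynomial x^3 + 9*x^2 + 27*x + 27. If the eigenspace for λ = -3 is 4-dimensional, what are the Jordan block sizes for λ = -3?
Block sizes for λ = -3: [3, 1, 1, 1]

Step 1 — from the characteristic polynomial, algebraic multiplicity of λ = -3 is 6. From dim ker(T − (-3)·I) = 4, there are exactly 4 Jordan blocks for λ = -3.
Step 2 — from the minimal polynomial, the factor (x + 3)^3 tells us the largest block for λ = -3 has size 3.
Step 3 — with total size 6, 4 blocks, and largest block 3, the block sizes (in nonincreasing order) are [3, 1, 1, 1].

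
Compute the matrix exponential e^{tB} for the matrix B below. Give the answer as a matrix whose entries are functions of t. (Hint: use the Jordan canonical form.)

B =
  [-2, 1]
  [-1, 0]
e^{tB} =
  [-t*exp(-t) + exp(-t), t*exp(-t)]
  [-t*exp(-t), t*exp(-t) + exp(-t)]

Strategy: write B = P · J · P⁻¹ where J is a Jordan canonical form, so e^{tB} = P · e^{tJ} · P⁻¹, and e^{tJ} can be computed block-by-block.

B has Jordan form
J =
  [-1,  1]
  [ 0, -1]
(up to reordering of blocks).

Per-block formulas:
  For a 2×2 Jordan block J_2(-1): exp(t · J_2(-1)) = e^(-1t)·(I + t·N), where N is the 2×2 nilpotent shift.

After assembling e^{tJ} and conjugating by P, we get:

e^{tB} =
  [-t*exp(-t) + exp(-t), t*exp(-t)]
  [-t*exp(-t), t*exp(-t) + exp(-t)]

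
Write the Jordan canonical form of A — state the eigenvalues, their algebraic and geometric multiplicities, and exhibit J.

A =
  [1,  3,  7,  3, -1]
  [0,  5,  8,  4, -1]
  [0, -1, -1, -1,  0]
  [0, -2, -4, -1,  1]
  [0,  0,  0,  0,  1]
J_3(1) ⊕ J_2(1)

The characteristic polynomial is
  det(x·I − A) = x^5 - 5*x^4 + 10*x^3 - 10*x^2 + 5*x - 1 = (x - 1)^5

Eigenvalues and multiplicities (the geometric multiplicity of λ is n − rank(A − λI), which equals the number of Jordan blocks for λ):
  λ = 1: algebraic multiplicity = 5, geometric multiplicity = 2

Determining the block sizes for each eigenvalue:
  λ = 1: with am = 5 and gm = 2, the partition is not yet determined (e.g. several partitions of 5 into 2 parts exist). Let N = A − (1)·I. Computing rank(N^1) = 3, rank(N^2) = 1, rank(N^3) = 0; the number of blocks of size ≥ j is rank(N^{j−1}) − rank(N^j), giving [2, 2, 1]. So we have 1 block(s) of size 3, 1 block(s) of size 2 → block sizes [3, 2]

Assembling the blocks gives a Jordan form
J =
  [1, 1, 0, 0, 0]
  [0, 1, 1, 0, 0]
  [0, 0, 1, 0, 0]
  [0, 0, 0, 1, 1]
  [0, 0, 0, 0, 1]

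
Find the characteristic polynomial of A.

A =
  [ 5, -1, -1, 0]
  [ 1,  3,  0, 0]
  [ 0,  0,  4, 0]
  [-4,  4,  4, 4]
x^4 - 16*x^3 + 96*x^2 - 256*x + 256

Expanding det(x·I − A) (e.g. by cofactor expansion or by noting that A is similar to its Jordan form J, which has the same characteristic polynomial as A) gives
  χ_A(x) = x^4 - 16*x^3 + 96*x^2 - 256*x + 256
which factors as (x - 4)^4. The eigenvalues (with algebraic multiplicities) are λ = 4 with multiplicity 4.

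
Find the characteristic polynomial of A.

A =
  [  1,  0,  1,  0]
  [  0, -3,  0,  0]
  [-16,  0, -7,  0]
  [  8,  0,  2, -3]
x^4 + 12*x^3 + 54*x^2 + 108*x + 81

Expanding det(x·I − A) (e.g. by cofactor expansion or by noting that A is similar to its Jordan form J, which has the same characteristic polynomial as A) gives
  χ_A(x) = x^4 + 12*x^3 + 54*x^2 + 108*x + 81
which factors as (x + 3)^4. The eigenvalues (with algebraic multiplicities) are λ = -3 with multiplicity 4.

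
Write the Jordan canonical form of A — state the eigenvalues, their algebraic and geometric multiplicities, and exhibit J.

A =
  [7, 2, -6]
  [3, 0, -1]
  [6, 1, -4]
J_3(1)

The characteristic polynomial is
  det(x·I − A) = x^3 - 3*x^2 + 3*x - 1 = (x - 1)^3

Eigenvalues and multiplicities (the geometric multiplicity of λ is n − rank(A − λI), which equals the number of Jordan blocks for λ):
  λ = 1: algebraic multiplicity = 3, geometric multiplicity = 1

Determining the block sizes for each eigenvalue:
  λ = 1: one block (gm = 1), so the single block has size am = 3 → block sizes [3]

Assembling the blocks gives a Jordan form
J =
  [1, 1, 0]
  [0, 1, 1]
  [0, 0, 1]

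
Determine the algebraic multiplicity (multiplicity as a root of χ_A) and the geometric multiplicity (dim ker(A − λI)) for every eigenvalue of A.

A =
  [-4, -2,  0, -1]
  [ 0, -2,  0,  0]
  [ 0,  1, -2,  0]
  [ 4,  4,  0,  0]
λ = -2: alg = 4, geom = 2

Step 1 — factor the characteristic polynomial to read off the algebraic multiplicities:
  χ_A(x) = (x + 2)^4

Step 2 — compute geometric multiplicities via the rank-nullity identity g(λ) = n − rank(A − λI):
  rank(A − (-2)·I) = 2, so dim ker(A − (-2)·I) = n − 2 = 2

Summary:
  λ = -2: algebraic multiplicity = 4, geometric multiplicity = 2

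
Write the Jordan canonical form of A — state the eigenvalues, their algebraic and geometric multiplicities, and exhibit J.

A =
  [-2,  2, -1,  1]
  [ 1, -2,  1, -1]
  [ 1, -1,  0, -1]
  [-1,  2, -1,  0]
J_3(-1) ⊕ J_1(-1)

The characteristic polynomial is
  det(x·I − A) = x^4 + 4*x^3 + 6*x^2 + 4*x + 1 = (x + 1)^4

Eigenvalues and multiplicities (the geometric multiplicity of λ is n − rank(A − λI), which equals the number of Jordan blocks for λ):
  λ = -1: algebraic multiplicity = 4, geometric multiplicity = 2

Determining the block sizes for each eigenvalue:
  λ = -1: with am = 4 and gm = 2, the partition is not yet determined (e.g. several partitions of 4 into 2 parts exist). Let N = A − (-1)·I. Computing rank(N^1) = 2, rank(N^2) = 1, rank(N^3) = 0; the number of blocks of size ≥ j is rank(N^{j−1}) − rank(N^j), giving [2, 1, 1]. So we have 1 block(s) of size 3, 1 block(s) of size 1 → block sizes [3, 1]

Assembling the blocks gives a Jordan form
J =
  [-1,  1,  0,  0]
  [ 0, -1,  1,  0]
  [ 0,  0, -1,  0]
  [ 0,  0,  0, -1]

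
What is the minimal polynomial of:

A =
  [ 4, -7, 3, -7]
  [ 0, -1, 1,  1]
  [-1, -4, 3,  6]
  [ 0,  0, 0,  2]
x^3 - 6*x^2 + 12*x - 8

The characteristic polynomial is χ_A(x) = (x - 2)^4, so the eigenvalues are known. The minimal polynomial is
  m_A(x) = Π_λ (x − λ)^{k_λ}
where k_λ is the size of the *largest* Jordan block for λ (equivalently, the smallest k with (A − λI)^k v = 0 for every generalised eigenvector v of λ).

  λ = 2: largest Jordan block has size 3, contributing (x − 2)^3

So m_A(x) = (x - 2)^3 = x^3 - 6*x^2 + 12*x - 8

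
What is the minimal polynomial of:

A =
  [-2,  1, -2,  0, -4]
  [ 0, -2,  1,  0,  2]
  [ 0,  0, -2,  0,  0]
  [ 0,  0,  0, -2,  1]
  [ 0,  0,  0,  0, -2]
x^3 + 6*x^2 + 12*x + 8

The characteristic polynomial is χ_A(x) = (x + 2)^5, so the eigenvalues are known. The minimal polynomial is
  m_A(x) = Π_λ (x − λ)^{k_λ}
where k_λ is the size of the *largest* Jordan block for λ (equivalently, the smallest k with (A − λI)^k v = 0 for every generalised eigenvector v of λ).

  λ = -2: largest Jordan block has size 3, contributing (x + 2)^3

So m_A(x) = (x + 2)^3 = x^3 + 6*x^2 + 12*x + 8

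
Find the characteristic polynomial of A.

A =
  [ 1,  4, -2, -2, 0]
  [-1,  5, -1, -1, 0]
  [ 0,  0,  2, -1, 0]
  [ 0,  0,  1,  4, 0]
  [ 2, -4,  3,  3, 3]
x^5 - 15*x^4 + 90*x^3 - 270*x^2 + 405*x - 243

Expanding det(x·I − A) (e.g. by cofactor expansion or by noting that A is similar to its Jordan form J, which has the same characteristic polynomial as A) gives
  χ_A(x) = x^5 - 15*x^4 + 90*x^3 - 270*x^2 + 405*x - 243
which factors as (x - 3)^5. The eigenvalues (with algebraic multiplicities) are λ = 3 with multiplicity 5.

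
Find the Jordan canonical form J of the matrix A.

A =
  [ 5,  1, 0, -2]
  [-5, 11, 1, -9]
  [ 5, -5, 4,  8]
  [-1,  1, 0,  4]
J_3(6) ⊕ J_1(6)

The characteristic polynomial is
  det(x·I − A) = x^4 - 24*x^3 + 216*x^2 - 864*x + 1296 = (x - 6)^4

Eigenvalues and multiplicities (the geometric multiplicity of λ is n − rank(A − λI), which equals the number of Jordan blocks for λ):
  λ = 6: algebraic multiplicity = 4, geometric multiplicity = 2

Determining the block sizes for each eigenvalue:
  λ = 6: with am = 4 and gm = 2, the partition is not yet determined (e.g. several partitions of 4 into 2 parts exist). Let N = A − (6)·I. Computing rank(N^1) = 2, rank(N^2) = 1, rank(N^3) = 0; the number of blocks of size ≥ j is rank(N^{j−1}) − rank(N^j), giving [2, 1, 1]. So we have 1 block(s) of size 3, 1 block(s) of size 1 → block sizes [3, 1]

Assembling the blocks gives a Jordan form
J =
  [6, 1, 0, 0]
  [0, 6, 1, 0]
  [0, 0, 6, 0]
  [0, 0, 0, 6]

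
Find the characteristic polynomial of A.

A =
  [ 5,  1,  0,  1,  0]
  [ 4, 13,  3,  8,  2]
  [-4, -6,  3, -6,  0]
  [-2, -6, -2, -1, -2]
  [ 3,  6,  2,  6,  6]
x^5 - 26*x^4 + 270*x^3 - 1400*x^2 + 3625*x - 3750

Expanding det(x·I − A) (e.g. by cofactor expansion or by noting that A is similar to its Jordan form J, which has the same characteristic polynomial as A) gives
  χ_A(x) = x^5 - 26*x^4 + 270*x^3 - 1400*x^2 + 3625*x - 3750
which factors as (x - 6)*(x - 5)^4. The eigenvalues (with algebraic multiplicities) are λ = 5 with multiplicity 4, λ = 6 with multiplicity 1.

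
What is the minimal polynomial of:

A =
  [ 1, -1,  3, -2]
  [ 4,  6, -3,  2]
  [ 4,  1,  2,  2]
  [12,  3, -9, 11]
x^2 - 10*x + 25

The characteristic polynomial is χ_A(x) = (x - 5)^4, so the eigenvalues are known. The minimal polynomial is
  m_A(x) = Π_λ (x − λ)^{k_λ}
where k_λ is the size of the *largest* Jordan block for λ (equivalently, the smallest k with (A − λI)^k v = 0 for every generalised eigenvector v of λ).

  λ = 5: largest Jordan block has size 2, contributing (x − 5)^2

So m_A(x) = (x - 5)^2 = x^2 - 10*x + 25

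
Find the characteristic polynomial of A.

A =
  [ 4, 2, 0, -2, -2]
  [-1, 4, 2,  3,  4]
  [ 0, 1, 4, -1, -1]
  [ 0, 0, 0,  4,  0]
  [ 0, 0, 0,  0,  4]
x^5 - 20*x^4 + 160*x^3 - 640*x^2 + 1280*x - 1024

Expanding det(x·I − A) (e.g. by cofactor expansion or by noting that A is similar to its Jordan form J, which has the same characteristic polynomial as A) gives
  χ_A(x) = x^5 - 20*x^4 + 160*x^3 - 640*x^2 + 1280*x - 1024
which factors as (x - 4)^5. The eigenvalues (with algebraic multiplicities) are λ = 4 with multiplicity 5.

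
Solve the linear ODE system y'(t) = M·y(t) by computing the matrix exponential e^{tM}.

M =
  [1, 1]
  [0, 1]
e^{tM} =
  [exp(t), t*exp(t)]
  [0, exp(t)]

Strategy: write M = P · J · P⁻¹ where J is a Jordan canonical form, so e^{tM} = P · e^{tJ} · P⁻¹, and e^{tJ} can be computed block-by-block.

M has Jordan form
J =
  [1, 1]
  [0, 1]
(up to reordering of blocks).

Per-block formulas:
  For a 2×2 Jordan block J_2(1): exp(t · J_2(1)) = e^(1t)·(I + t·N), where N is the 2×2 nilpotent shift.

After assembling e^{tJ} and conjugating by P, we get:

e^{tM} =
  [exp(t), t*exp(t)]
  [0, exp(t)]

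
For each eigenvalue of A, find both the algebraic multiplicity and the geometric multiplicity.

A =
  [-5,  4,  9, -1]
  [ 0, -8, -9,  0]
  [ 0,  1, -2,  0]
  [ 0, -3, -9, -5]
λ = -5: alg = 4, geom = 2

Step 1 — factor the characteristic polynomial to read off the algebraic multiplicities:
  χ_A(x) = (x + 5)^4

Step 2 — compute geometric multiplicities via the rank-nullity identity g(λ) = n − rank(A − λI):
  rank(A − (-5)·I) = 2, so dim ker(A − (-5)·I) = n − 2 = 2

Summary:
  λ = -5: algebraic multiplicity = 4, geometric multiplicity = 2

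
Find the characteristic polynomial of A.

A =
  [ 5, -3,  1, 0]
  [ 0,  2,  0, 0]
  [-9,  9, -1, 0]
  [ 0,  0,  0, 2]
x^4 - 8*x^3 + 24*x^2 - 32*x + 16

Expanding det(x·I − A) (e.g. by cofactor expansion or by noting that A is similar to its Jordan form J, which has the same characteristic polynomial as A) gives
  χ_A(x) = x^4 - 8*x^3 + 24*x^2 - 32*x + 16
which factors as (x - 2)^4. The eigenvalues (with algebraic multiplicities) are λ = 2 with multiplicity 4.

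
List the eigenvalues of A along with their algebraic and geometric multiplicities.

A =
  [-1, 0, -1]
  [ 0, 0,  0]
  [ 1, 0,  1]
λ = 0: alg = 3, geom = 2

Step 1 — factor the characteristic polynomial to read off the algebraic multiplicities:
  χ_A(x) = x^3

Step 2 — compute geometric multiplicities via the rank-nullity identity g(λ) = n − rank(A − λI):
  rank(A − (0)·I) = 1, so dim ker(A − (0)·I) = n − 1 = 2

Summary:
  λ = 0: algebraic multiplicity = 3, geometric multiplicity = 2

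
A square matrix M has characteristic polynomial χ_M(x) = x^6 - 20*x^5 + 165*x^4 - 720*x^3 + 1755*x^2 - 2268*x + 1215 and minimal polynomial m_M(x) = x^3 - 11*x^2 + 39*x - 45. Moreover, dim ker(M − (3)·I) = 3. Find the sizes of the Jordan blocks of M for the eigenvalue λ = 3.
Block sizes for λ = 3: [2, 2, 1]

Step 1 — from the characteristic polynomial, algebraic multiplicity of λ = 3 is 5. From dim ker(M − (3)·I) = 3, there are exactly 3 Jordan blocks for λ = 3.
Step 2 — from the minimal polynomial, the factor (x − 3)^2 tells us the largest block for λ = 3 has size 2.
Step 3 — with total size 5, 3 blocks, and largest block 2, the block sizes (in nonincreasing order) are [2, 2, 1].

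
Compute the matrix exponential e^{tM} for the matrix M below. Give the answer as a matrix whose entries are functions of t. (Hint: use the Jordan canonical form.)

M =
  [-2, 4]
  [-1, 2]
e^{tM} =
  [1 - 2*t, 4*t]
  [-t, 2*t + 1]

Strategy: write M = P · J · P⁻¹ where J is a Jordan canonical form, so e^{tM} = P · e^{tJ} · P⁻¹, and e^{tJ} can be computed block-by-block.

M has Jordan form
J =
  [0, 1]
  [0, 0]
(up to reordering of blocks).

Per-block formulas:
  For a 2×2 Jordan block J_2(0): exp(t · J_2(0)) = e^(0t)·(I + t·N), where N is the 2×2 nilpotent shift.

After assembling e^{tJ} and conjugating by P, we get:

e^{tM} =
  [1 - 2*t, 4*t]
  [-t, 2*t + 1]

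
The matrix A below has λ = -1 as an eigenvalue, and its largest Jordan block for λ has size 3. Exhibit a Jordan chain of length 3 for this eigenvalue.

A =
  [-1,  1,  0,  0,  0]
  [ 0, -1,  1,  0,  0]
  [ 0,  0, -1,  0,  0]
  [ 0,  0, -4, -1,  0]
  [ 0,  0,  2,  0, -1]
A Jordan chain for λ = -1 of length 3:
v_1 = (1, 0, 0, 0, 0)ᵀ
v_2 = (0, 1, 0, -4, 2)ᵀ
v_3 = (0, 0, 1, 0, 0)ᵀ

Let N = A − (-1)·I. We want v_3 with N^3 v_3 = 0 but N^2 v_3 ≠ 0; then v_{j-1} := N · v_j for j = 3, …, 2.

Pick v_3 = (0, 0, 1, 0, 0)ᵀ.
Then v_2 = N · v_3 = (0, 1, 0, -4, 2)ᵀ.
Then v_1 = N · v_2 = (1, 0, 0, 0, 0)ᵀ.

Sanity check: (A − (-1)·I) v_1 = (0, 0, 0, 0, 0)ᵀ = 0. ✓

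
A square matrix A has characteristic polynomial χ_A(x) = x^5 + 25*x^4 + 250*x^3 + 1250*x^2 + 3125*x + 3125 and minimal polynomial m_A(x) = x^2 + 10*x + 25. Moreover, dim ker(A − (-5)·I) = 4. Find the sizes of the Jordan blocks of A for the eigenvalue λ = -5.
Block sizes for λ = -5: [2, 1, 1, 1]

Step 1 — from the characteristic polynomial, algebraic multiplicity of λ = -5 is 5. From dim ker(A − (-5)·I) = 4, there are exactly 4 Jordan blocks for λ = -5.
Step 2 — from the minimal polynomial, the factor (x + 5)^2 tells us the largest block for λ = -5 has size 2.
Step 3 — with total size 5, 4 blocks, and largest block 2, the block sizes (in nonincreasing order) are [2, 1, 1, 1].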